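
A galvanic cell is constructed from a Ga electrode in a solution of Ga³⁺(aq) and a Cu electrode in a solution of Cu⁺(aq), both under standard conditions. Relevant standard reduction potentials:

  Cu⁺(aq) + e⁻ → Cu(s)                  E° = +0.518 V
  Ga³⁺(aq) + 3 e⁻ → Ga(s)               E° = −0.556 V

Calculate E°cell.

The Cu⁺/Cu couple has the higher E°, so Cu ion is reduced (cathode) and Ga is oxidized (anode).
E°cell = E°(cathode) − E°(anode) = +0.518 − (−0.556) = +1.074 V.

+1.074 V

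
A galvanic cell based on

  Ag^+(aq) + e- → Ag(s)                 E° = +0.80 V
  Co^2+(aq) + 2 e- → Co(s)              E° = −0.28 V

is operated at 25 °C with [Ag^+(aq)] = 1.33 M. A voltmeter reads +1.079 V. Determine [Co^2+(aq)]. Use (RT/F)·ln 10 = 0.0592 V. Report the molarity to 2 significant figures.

1.9 M

Ag⁺/Ag is the cathode (higher E°); E°cell = +0.80 − (−0.28) = +1.08 V with n = 2.
From the Nernst equation, log Q = n(E° − E)/0.0592 = 2·(+1.08 − (+1.079))/0.0592 = 0.034.
The balanced reaction is 2 Ag^+(aq) + Co(s) → 2 Ag(s) + Co^2+(aq), so Q = [Co^2+(aq)] / [Ag^+(aq)]^2.
Solving for the unknown gives log [Co^2+(aq)] = 0.282, so [Co^2+(aq)] ≈ 1.9 M.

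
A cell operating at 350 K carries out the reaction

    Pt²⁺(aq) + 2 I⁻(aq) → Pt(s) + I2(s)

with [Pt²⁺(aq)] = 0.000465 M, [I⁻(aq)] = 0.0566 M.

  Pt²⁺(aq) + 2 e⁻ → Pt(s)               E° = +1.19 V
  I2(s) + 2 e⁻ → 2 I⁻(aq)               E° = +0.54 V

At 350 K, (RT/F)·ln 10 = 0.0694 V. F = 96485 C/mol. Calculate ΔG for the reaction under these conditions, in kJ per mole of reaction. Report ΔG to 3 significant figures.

−86.4 kJ/mol

With Pt²⁺/Pt reduced at the cathode, E°cell = +1.19 − (+0.54) = +0.65 V and n = 2.
Q = 1 / ([Pt²⁺(aq)]·[I⁻(aq)]^2) = 6.71×10^5, so log Q = 5.827 and E = +0.65 − (0.0694/2)(5.827) = +0.4478 V.
ΔG = −nFE = −(2)(96485)(+0.4478) J/mol = −86.4 kJ/mol.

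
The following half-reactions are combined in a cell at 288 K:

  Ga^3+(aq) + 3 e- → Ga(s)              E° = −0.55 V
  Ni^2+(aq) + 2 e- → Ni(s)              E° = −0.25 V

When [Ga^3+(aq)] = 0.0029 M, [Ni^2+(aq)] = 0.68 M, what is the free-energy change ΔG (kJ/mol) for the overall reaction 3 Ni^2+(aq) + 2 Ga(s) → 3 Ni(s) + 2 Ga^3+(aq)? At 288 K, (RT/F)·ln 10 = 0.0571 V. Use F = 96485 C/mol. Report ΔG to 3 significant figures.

The standard cell potential is −0.25 − (−0.55) = +0.30 V, with n = 6 electrons in the balanced equation.
The reaction quotient is [Ga^3+(aq)]^2 / [Ni^2+(aq)]^3 = 2.67×10^−5; by Nernst, E = +0.30 − (0.0571/6)(−4.573) = +0.3435 V.
ΔG = −nFE = −(6)(96485)(+0.3435) J/mol = −199 kJ/mol.

−199 kJ/mol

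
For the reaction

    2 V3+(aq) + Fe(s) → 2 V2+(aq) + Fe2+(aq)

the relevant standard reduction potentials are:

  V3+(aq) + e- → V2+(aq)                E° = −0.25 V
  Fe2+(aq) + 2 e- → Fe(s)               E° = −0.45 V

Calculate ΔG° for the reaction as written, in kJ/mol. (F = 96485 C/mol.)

−38.6 kJ/mol

In the reaction as written V3+(aq) is reduced, so the V³⁺/V²⁺ couple is the cathode and Fe²⁺/Fe is the anode.
E°cell = −0.25 − (−0.45) = +0.20 V; balancing electrons gives n = 2.
ΔG° = −nFE°cell = −(2)(96485)(+0.20) J/mol = −38.6 kJ/mol.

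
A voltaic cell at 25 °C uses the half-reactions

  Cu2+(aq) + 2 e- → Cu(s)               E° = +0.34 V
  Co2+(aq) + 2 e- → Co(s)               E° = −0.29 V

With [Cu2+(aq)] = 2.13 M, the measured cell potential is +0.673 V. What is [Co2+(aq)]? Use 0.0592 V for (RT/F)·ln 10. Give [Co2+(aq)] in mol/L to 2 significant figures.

With Cu²⁺/Cu at the cathode and Co²⁺/Co at the anode, E°cell = +0.34 − (−0.29) = +0.63 V (n = 2).
From the Nernst equation, log Q = n(E° − E)/0.0592 = 2·(+0.63 − (+0.673))/0.0592 = −1.453.
The balanced reaction is Cu2+(aq) + Co(s) → Cu(s) + Co2+(aq), so Q = [Co2+(aq)] / [Cu2+(aq)].
Isolating [Co2+(aq)] in Q = 10^{−1.453} yields log [Co2+(aq)] = −1.125, i.e. 0.075 M.

0.075 M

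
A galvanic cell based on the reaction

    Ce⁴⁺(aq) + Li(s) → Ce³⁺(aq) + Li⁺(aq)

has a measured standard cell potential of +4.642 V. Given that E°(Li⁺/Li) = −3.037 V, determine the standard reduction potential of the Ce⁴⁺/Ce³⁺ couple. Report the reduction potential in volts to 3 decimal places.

In the reaction as written the Ce⁴⁺/Ce³⁺ couple is reduced (cathode) and Li⁺/Li is oxidized (anode), so E°cell = E°(Ce⁴⁺/Ce³⁺) − E°(Li⁺/Li).
E°(Ce⁴⁺/Ce³⁺) = E°cell + E°(anode) = +4.642 + (−3.037) = +1.605 V.

+1.605 V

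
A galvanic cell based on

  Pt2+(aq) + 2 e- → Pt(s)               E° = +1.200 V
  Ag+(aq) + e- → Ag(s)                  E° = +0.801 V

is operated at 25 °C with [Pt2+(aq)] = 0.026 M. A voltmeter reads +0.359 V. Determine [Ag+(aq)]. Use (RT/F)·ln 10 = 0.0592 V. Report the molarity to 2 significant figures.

The Pt²⁺/Pt couple has the larger reduction potential, so it is the cathode: E°cell = +1.200 − (+0.801) = +0.399 V and n = 2.
Rearranging E = E° − (0.0592/n)·log Q gives log Q = 2(+0.399 − (+0.359))/0.0592 = 1.351.
The balanced reaction is Pt2+(aq) + 2 Ag(s) → Pt(s) + 2 Ag+(aq), so Q = [Ag+(aq)]^2 / [Pt2+(aq)].
Isolating [Ag+(aq)] in Q = 10^{1.351} yields log [Ag+(aq)] = −0.117, i.e. 0.76 M.

0.76 M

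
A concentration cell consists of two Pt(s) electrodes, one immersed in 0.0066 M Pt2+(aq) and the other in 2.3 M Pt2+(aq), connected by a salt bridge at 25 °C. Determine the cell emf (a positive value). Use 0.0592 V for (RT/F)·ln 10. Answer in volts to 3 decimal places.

0.075 V

For a concentration cell E°cell = 0, since both electrodes use the same couple.
The compartment with the higher Pt2+(aq) concentration (2.3 M) acts as the cathode; ions are reduced there and produced at the dilute (0.0066 M) anode.
With n = 2, Ecell = −(0.0592/2)·log([dilute]/[conc]) = −(0.0592/2)·log(0.0066/2.3) = +0.075 V.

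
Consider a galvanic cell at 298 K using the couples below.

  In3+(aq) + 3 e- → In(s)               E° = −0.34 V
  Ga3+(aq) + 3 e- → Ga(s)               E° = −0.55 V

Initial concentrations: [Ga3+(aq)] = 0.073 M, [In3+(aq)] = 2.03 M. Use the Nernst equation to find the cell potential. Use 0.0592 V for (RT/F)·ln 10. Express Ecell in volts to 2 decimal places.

Since E°(In³⁺/In) > E°(Ga³⁺/Ga), In³⁺/In serves as the cathode.
The standard potential is −0.34 − (−0.55) = +0.21 V and the balanced reaction transfers n = 3 electrons.
For the overall reaction In3+(aq) + Ga(s) → In(s) + Ga3+(aq), Q = [Ga3+(aq)] / [In3+(aq)] = 0.036, giving log Q = −1.444.
Applying E = E° − (RT ln10/nF)·log Q gives +0.21 − (0.0592/3)(−1.444) = +0.24 V.

+0.24 V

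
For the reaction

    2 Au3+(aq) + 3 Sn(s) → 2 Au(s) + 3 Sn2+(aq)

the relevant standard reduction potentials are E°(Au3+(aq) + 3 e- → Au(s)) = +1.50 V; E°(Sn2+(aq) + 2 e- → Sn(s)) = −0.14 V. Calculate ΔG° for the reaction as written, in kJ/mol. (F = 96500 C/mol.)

In the reaction as written Au3+(aq) is reduced, so the Au³⁺/Au couple is the cathode and Sn²⁺/Sn is the anode.
E°cell = +1.50 − (−0.14) = +1.64 V; balancing electrons gives n = 6.
ΔG° = −nFE°cell = −(6)(96500)(+1.64) J/mol = −950 kJ/mol.

−950 kJ/mol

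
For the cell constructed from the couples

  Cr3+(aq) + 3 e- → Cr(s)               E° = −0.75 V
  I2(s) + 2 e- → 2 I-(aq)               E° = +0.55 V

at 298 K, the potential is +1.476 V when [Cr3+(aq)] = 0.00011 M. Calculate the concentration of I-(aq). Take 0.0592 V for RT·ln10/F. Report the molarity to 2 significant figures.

With I₂/I⁻ at the cathode and Cr³⁺/Cr at the anode, E°cell = +0.55 − (−0.75) = +1.30 V (n = 6).
From the Nernst equation, log Q = n(E° − E)/0.0592 = 6·(+1.30 − (+1.476))/0.0592 = −17.838.
For 3 I2(s) + 2 Cr(s) → 6 I-(aq) + 2 Cr3+(aq), the reaction quotient is Q = [I-(aq)]^6·[Cr3+(aq)]^2.
Isolating [I-(aq)] in Q = 10^{−17.838} yields log [I-(aq)] = −1.653, i.e. 0.022 M.

0.022 M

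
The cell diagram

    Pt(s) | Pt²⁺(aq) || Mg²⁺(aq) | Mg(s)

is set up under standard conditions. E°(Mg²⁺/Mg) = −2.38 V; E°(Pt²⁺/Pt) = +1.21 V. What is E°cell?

By convention the left-hand electrode in cell notation is the anode (oxidation) and the right-hand electrode is the cathode (reduction).
E°cell = E°(right) − E°(left) = −2.38 − (+1.21) = −3.59 V.
The negative sign shows that, as written, the cell would require an external voltage to drive the reaction.

−3.59 V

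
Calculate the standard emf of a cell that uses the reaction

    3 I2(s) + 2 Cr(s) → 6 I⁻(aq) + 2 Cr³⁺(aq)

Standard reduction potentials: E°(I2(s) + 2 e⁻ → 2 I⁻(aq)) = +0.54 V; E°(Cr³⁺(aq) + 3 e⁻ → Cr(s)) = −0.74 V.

+1.28 V

I2(s) gains electrons, so the I₂/I⁻ couple is the cathode; the Cr³⁺/Cr couple is the anode.
E°cell = E°(cathode) − E°(anode) = +0.54 − (−0.74) = +1.28 V.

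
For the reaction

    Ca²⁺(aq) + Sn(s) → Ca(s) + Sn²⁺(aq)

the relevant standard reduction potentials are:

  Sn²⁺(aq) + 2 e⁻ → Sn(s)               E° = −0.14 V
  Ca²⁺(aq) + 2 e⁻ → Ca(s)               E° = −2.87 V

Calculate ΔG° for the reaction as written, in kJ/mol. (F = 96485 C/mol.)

+527 kJ/mol

In the reaction as written Ca²⁺(aq) is reduced, so the Ca²⁺/Ca couple is the cathode and Sn²⁺/Sn is the anode.
E°cell = −2.87 − (−0.14) = −2.73 V; balancing electrons gives n = 2.
ΔG° = −nFE°cell = −(2)(96485)(−2.73) J/mol = +527 kJ/mol.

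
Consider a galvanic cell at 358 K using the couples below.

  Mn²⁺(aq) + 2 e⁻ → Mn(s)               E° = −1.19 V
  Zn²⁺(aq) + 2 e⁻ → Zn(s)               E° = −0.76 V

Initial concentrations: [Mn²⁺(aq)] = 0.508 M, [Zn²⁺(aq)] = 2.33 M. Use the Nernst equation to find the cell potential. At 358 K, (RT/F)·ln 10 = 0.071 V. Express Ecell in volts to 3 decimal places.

The Zn²⁺/Zn couple has the more positive E°, so it is the cathode; Mn²⁺/Mn is the anode.
E°cell = E°cat − E°an = −0.76 − (−1.19) = +0.43 V; n = 2.
For the overall reaction Zn²⁺(aq) + Mn(s) → Zn(s) + Mn²⁺(aq), Q = [Mn²⁺(aq)] / [Zn²⁺(aq)] = 0.218, giving log Q = −0.661.
E = E° − (0.071/n)·log Q = +0.43 − (0.071/2)(−0.661) = +0.453 V.

+0.453 V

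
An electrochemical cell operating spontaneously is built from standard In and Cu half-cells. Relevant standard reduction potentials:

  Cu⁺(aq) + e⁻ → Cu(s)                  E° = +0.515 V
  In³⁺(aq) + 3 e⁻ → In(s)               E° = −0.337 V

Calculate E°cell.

Of the two couples in this cell, the one with the more positive reduction potential is reduced at the cathode: here that is Cu⁺/Cu (+0.515 V); In³⁺/In (−0.337 V) is the anode.
E°cell = E°(cathode) − E°(anode) = +0.515 − (−0.337) = +0.852 V.

+0.852 V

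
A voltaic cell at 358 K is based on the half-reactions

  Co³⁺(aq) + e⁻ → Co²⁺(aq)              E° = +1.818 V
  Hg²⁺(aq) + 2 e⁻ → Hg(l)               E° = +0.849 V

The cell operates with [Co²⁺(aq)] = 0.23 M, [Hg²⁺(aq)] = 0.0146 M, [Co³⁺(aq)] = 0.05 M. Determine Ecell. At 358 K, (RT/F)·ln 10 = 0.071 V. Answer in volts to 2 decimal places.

+0.99 V

Since E°(Co³⁺/Co²⁺) > E°(Hg²⁺/Hg), Co³⁺/Co²⁺ serves as the cathode.
E°cell = +1.818 − (+0.849) = +0.969 V, with n = 2 electrons transferred.
For the overall reaction 2 Co³⁺(aq) + Hg(l) → 2 Co²⁺(aq) + Hg²⁺(aq), Q = ([Co²⁺(aq)]^2·[Hg²⁺(aq)]) / [Co³⁺(aq)]^2 = 0.309, giving log Q = −0.510.
E = E° − (0.071/n)·log Q = +0.969 − (0.071/2)(−0.510) = +0.99 V.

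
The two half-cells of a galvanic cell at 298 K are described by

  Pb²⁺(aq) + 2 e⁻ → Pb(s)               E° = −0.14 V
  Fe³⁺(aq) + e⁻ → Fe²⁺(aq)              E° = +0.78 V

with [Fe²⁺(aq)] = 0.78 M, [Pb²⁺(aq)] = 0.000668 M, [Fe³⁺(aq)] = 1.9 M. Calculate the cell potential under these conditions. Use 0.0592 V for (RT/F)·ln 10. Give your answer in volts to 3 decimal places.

Fe³⁺/Fe²⁺ is reduced (cathode, E° = +0.78 V) and Pb²⁺/Pb is oxidized (anode).
E°cell = +0.78 − (−0.14) = +0.92 V, with n = 2 electrons transferred.
Balancing gives 2 Fe³⁺(aq) + Pb(s) → 2 Fe²⁺(aq) + Pb²⁺(aq); hence Q = ([Fe²⁺(aq)]^2·[Pb²⁺(aq)]) / [Fe³⁺(aq)]^2 = 0.000113 (log Q = −3.949).
By the Nernst equation, E = +0.92 − (0.0592/2)·(−3.949) = +1.037 V.

+1.037 V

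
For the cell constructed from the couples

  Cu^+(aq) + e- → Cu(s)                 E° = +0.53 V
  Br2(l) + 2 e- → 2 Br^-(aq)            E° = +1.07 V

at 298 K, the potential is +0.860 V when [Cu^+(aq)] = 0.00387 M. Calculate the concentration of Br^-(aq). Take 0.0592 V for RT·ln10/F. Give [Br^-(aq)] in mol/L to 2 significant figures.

0.0010 M

The Br₂/Br⁻ couple has the larger reduction potential, so it is the cathode: E°cell = +1.07 − (+0.53) = +0.54 V and n = 2.
Since E = E° − (0.0592/n)·log Q, log Q = n(E° − E)/0.0592 = −10.811.
The balanced reaction is Br2(l) + 2 Cu(s) → 2 Br^-(aq) + 2 Cu^+(aq), so Q = [Br^-(aq)]^2·[Cu^+(aq)]^2.
Isolating [Br^-(aq)] in Q = 10^{−10.811} yields log [Br^-(aq)] = −2.993, i.e. 0.0010 M.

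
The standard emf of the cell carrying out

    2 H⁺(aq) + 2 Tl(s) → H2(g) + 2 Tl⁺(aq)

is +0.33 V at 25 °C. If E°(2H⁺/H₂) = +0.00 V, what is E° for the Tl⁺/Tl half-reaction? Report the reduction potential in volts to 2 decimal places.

In the reaction as written the 2H⁺/H₂ couple is reduced (cathode) and Tl⁺/Tl is oxidized (anode), so E°cell = E°(2H⁺/H₂) − E°(Tl⁺/Tl).
E°(Tl⁺/Tl) = E°(cathode) − E°cell = +0.00 − (+0.33) = −0.33 V.

−0.33 V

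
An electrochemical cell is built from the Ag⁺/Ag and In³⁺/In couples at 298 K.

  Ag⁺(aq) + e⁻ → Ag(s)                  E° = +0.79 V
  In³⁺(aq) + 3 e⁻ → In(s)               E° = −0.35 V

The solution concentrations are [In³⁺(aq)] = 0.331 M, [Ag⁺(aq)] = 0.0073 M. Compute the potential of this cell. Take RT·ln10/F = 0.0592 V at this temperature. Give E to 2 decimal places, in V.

+1.02 V

Ag⁺/Ag is reduced (cathode, E° = +0.79 V) and In³⁺/In is oxidized (anode).
E°cell = E°cat − E°an = +0.79 − (−0.35) = +1.14 V; n = 3.
For the overall reaction 3 Ag⁺(aq) + In(s) → 3 Ag(s) + In³⁺(aq), Q = [In³⁺(aq)] / [Ag⁺(aq)]^3 = 8.51×10^5, giving log Q = 5.930.
E = E° − (0.0592/n)·log Q = +1.14 − (0.0592/3)(5.930) = +1.02 V.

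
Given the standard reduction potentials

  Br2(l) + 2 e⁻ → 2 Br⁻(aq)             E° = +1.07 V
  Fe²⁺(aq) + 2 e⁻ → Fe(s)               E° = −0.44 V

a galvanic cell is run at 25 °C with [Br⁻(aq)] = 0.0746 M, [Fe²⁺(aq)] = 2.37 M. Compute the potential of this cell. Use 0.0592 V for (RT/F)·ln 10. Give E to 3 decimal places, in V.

Br₂/Br⁻ is reduced (cathode, E° = +1.07 V) and Fe²⁺/Fe is oxidized (anode).
E°cell = +1.07 − (−0.44) = +1.51 V, with n = 2 electrons transferred.
For the overall reaction Br2(l) + Fe(s) → 2 Br⁻(aq) + Fe²⁺(aq), Q = [Br⁻(aq)]^2·[Fe²⁺(aq)] = 0.0132, giving log Q = −1.880.
Applying E = E° − (RT ln10/nF)·log Q gives +1.51 − (0.0592/2)(−1.880) = +1.566 V.

+1.566 V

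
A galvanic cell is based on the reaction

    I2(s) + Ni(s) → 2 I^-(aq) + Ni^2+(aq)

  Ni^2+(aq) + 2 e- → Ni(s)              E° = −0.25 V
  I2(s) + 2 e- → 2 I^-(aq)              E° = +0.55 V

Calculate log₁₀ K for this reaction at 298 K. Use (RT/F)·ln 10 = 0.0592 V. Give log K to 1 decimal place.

The I₂/I⁻ couple is reduced (cathode); E°cell = +0.55 − (−0.25) = +0.80 V with n = 2.
At equilibrium E = 0, so log K = nE°cell / 0.0592 = (2)(+0.80) / 0.0592 = 27.0.

log K = 27.0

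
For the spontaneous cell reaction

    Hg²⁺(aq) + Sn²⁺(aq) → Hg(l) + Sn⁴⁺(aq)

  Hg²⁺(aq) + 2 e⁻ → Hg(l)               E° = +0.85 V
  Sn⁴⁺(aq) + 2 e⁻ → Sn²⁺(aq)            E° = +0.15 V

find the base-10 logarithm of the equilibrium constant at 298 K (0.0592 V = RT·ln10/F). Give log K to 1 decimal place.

log K = 23.6

The Hg²⁺/Hg couple is reduced (cathode); E°cell = +0.85 − (+0.15) = +0.70 V with n = 2.
At equilibrium E = 0, so log K = nE°cell / 0.0592 = (2)(+0.70) / 0.0592 = 23.6.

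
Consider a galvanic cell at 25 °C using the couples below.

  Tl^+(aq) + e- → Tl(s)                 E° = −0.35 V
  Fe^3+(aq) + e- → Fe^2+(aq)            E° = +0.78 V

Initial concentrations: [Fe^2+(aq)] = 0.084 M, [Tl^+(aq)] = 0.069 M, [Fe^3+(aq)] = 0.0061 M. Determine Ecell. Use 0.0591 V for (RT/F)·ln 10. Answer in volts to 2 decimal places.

+1.13 V

Since E°(Fe³⁺/Fe²⁺) > E°(Tl⁺/Tl), Fe³⁺/Fe²⁺ serves as the cathode.
The standard potential is +0.78 − (−0.35) = +1.13 V and the balanced reaction transfers n = 1 electron.
For the overall reaction Fe^3+(aq) + Tl(s) → Fe^2+(aq) + Tl^+(aq), Q = ([Fe^2+(aq)]·[Tl^+(aq)]) / [Fe^3+(aq)] = 0.95, giving log Q = −0.022.
E = E° − (0.0591/n)·log Q = +1.13 − (0.0591/1)(−0.022) = +1.13 V.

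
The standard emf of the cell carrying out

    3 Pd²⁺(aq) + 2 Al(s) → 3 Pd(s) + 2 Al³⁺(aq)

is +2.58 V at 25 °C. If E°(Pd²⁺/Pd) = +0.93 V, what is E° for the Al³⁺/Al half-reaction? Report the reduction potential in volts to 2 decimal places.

In the reaction as written the Pd²⁺/Pd couple is reduced (cathode) and Al³⁺/Al is oxidized (anode), so E°cell = E°(Pd²⁺/Pd) − E°(Al³⁺/Al).
E°(Al³⁺/Al) = E°(cathode) − E°cell = +0.93 − (+2.58) = −1.65 V.

−1.65 V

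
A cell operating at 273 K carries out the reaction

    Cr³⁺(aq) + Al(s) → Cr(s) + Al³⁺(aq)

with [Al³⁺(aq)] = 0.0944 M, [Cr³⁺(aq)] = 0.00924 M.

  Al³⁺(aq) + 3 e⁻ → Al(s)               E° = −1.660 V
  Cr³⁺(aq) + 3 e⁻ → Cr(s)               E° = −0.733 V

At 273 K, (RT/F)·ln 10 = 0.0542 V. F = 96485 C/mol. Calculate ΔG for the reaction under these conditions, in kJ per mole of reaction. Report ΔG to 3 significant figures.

−263 kJ/mol

The standard cell potential is −0.733 − (−1.660) = +0.927 V, with n = 3 electrons in the balanced equation.
Here Q = [Al³⁺(aq)] / [Cr³⁺(aq)] = 10.2 (log Q = 1.009), giving E = +0.927 − (0.0542/3)·(1.009) = +0.9088 V.
ΔG = −nFE = −(3)(96485)(+0.9088) J/mol = −263 kJ/mol.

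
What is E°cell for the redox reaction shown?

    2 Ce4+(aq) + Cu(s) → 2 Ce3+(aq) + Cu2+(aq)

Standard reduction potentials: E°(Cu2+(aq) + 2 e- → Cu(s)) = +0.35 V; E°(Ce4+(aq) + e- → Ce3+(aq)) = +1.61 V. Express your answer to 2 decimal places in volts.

+1.26 V

In the reaction as written, Ce4+(aq) is reduced (cathode) and Cu2+(aq) is produced by oxidation at the anode.
E°cell = E°(cathode) − E°(anode) = +1.61 − (+0.35) = +1.26 V.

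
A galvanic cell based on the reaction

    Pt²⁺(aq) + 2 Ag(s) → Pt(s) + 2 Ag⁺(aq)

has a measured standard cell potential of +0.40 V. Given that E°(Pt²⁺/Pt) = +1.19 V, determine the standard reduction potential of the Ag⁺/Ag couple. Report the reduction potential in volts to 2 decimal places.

+0.79 V

In the reaction as written the Pt²⁺/Pt couple is reduced (cathode) and Ag⁺/Ag is oxidized (anode), so E°cell = E°(Pt²⁺/Pt) − E°(Ag⁺/Ag).
E°(Ag⁺/Ag) = E°(cathode) − E°cell = +1.19 − (+0.40) = +0.79 V.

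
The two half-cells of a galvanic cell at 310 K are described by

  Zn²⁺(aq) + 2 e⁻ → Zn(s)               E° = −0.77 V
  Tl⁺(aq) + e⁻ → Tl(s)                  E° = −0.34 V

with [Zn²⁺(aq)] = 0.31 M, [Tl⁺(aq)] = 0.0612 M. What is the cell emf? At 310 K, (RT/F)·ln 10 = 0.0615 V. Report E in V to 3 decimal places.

Since E°(Tl⁺/Tl) > E°(Zn²⁺/Zn), Tl⁺/Tl serves as the cathode.
E°cell = E°cat − E°an = −0.34 − (−0.77) = +0.43 V; n = 2.
Balancing gives 2 Tl⁺(aq) + Zn(s) → 2 Tl(s) + Zn²⁺(aq); hence Q = [Zn²⁺(aq)] / [Tl⁺(aq)]^2 = 82.8 (log Q = 1.918).
E = E° − (0.0615/n)·log Q = +0.43 − (0.0615/2)(1.918) = +0.371 V.

+0.371 V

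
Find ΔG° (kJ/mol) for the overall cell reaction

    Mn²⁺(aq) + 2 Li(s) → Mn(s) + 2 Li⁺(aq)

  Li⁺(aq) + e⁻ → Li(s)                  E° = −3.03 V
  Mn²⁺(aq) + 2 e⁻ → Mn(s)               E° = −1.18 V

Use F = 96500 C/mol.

−357 kJ/mol

In the reaction as written Mn²⁺(aq) is reduced, so the Mn²⁺/Mn couple is the cathode and Li⁺/Li is the anode.
E°cell = −1.18 − (−3.03) = +1.85 V; balancing electrons gives n = 2.
ΔG° = −nFE°cell = −(2)(96500)(+1.85) J/mol = −357 kJ/mol.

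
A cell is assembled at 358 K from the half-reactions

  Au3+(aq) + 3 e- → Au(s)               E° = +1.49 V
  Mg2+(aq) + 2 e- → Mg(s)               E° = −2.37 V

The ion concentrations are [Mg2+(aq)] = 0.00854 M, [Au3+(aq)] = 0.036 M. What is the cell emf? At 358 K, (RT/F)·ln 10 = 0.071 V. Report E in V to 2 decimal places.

The Au³⁺/Au couple has the more positive E°, so it is the cathode; Mg²⁺/Mg is the anode.
E°cell = E°cat − E°an = +1.49 − (−2.37) = +3.86 V; n = 6.
The balanced reaction is 2 Au3+(aq) + 3 Mg(s) → 2 Au(s) + 3 Mg2+(aq), so Q = [Mg2+(aq)]^3 / [Au3+(aq)]^2 = 0.000481 and log Q = −3.318.
By the Nernst equation, E = +3.86 − (0.071/6)·(−3.318) = +3.90 V.

+3.90 V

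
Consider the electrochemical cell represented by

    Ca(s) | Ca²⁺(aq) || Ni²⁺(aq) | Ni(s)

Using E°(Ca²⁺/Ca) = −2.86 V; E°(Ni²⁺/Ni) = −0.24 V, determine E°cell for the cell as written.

+2.62 V

By convention the left-hand electrode in cell notation is the anode (oxidation) and the right-hand electrode is the cathode (reduction).
E°cell = E°(right) − E°(left) = −0.24 − (−2.86) = +2.62 V.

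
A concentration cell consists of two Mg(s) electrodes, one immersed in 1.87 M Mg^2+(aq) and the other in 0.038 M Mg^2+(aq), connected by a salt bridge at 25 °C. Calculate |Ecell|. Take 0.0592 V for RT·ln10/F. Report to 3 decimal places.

0.050 V

For a concentration cell E°cell = 0, since both electrodes use the same couple.
The compartment with the higher Mg^2+(aq) concentration (1.87 M) acts as the cathode; ions are reduced there and produced at the dilute (0.038 M) anode.
With n = 2, Ecell = −(0.0592/2)·log([dilute]/[conc]) = −(0.0592/2)·log(0.038/1.87) = +0.050 V.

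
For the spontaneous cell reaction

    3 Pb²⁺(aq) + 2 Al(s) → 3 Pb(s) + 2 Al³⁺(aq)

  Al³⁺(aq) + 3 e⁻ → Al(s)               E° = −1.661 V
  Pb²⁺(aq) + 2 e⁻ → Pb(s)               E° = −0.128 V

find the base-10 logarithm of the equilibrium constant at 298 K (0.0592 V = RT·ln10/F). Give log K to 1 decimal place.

log K = 155.4

The Pb²⁺/Pb couple is reduced (cathode); E°cell = −0.128 − (−1.661) = +1.533 V with n = 6.
At equilibrium E = 0, so log K = nE°cell / 0.0592 = (6)(+1.533) / 0.0592 = 155.4.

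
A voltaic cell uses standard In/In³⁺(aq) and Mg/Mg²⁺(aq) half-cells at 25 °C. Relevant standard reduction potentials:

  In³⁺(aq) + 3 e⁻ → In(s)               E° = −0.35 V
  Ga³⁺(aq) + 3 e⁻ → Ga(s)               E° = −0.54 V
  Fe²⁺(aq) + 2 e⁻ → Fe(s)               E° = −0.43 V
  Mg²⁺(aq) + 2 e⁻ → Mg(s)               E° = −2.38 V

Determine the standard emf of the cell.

The In³⁺/In couple has the higher E°, so In ion is reduced (cathode) and Mg is oxidized (anode).
E°cell = E°(cathode) − E°(anode) = −0.35 − (−2.38) = +2.03 V.

+2.03 V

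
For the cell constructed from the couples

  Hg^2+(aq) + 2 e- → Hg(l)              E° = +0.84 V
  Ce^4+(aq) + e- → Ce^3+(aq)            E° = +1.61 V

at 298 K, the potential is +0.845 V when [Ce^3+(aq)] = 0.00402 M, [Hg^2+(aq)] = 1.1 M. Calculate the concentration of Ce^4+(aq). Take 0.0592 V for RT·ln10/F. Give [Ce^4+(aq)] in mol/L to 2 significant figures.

0.078 M

Ce⁴⁺/Ce³⁺ is the cathode (higher E°); E°cell = +1.61 − (+0.84) = +0.77 V with n = 2.
From the Nernst equation, log Q = n(E° − E)/0.0592 = 2·(+0.77 − (+0.845))/0.0592 = −2.534.
The balanced reaction is 2 Ce^4+(aq) + Hg(l) → 2 Ce^3+(aq) + Hg^2+(aq), so Q = ([Ce^3+(aq)]^2·[Hg^2+(aq)]) / [Ce^4+(aq)]^2.
Solving for the unknown gives log [Ce^4+(aq)] = −1.108, so [Ce^4+(aq)] ≈ 0.078 M.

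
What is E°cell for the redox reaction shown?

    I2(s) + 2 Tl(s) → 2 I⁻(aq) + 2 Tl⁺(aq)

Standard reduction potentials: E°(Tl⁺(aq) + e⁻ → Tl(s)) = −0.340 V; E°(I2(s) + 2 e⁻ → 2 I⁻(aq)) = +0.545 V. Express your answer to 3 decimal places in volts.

+0.885 V

In the reaction as written, I2(s) is reduced (cathode) and Tl⁺(aq) is produced by oxidation at the anode.
E°cell = E°(cathode) − E°(anode) = +0.545 − (−0.340) = +0.885 V.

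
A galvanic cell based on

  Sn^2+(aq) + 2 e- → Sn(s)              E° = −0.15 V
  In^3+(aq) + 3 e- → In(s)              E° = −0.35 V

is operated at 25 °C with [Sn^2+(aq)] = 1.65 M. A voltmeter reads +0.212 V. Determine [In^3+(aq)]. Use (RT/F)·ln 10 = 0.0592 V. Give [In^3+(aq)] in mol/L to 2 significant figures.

0.52 M

With Sn²⁺/Sn at the cathode and In³⁺/In at the anode, E°cell = −0.15 − (−0.35) = +0.20 V (n = 6).
Since E = E° − (0.0592/n)·log Q, log Q = n(E° − E)/0.0592 = −1.216.
Balancing electrons gives 3 Sn^2+(aq) + 2 In(s) → 3 Sn(s) + 2 In^3+(aq); thus Q = [In^3+(aq)]^2 / [Sn^2+(aq)]^3.
Isolating [In^3+(aq)] in Q = 10^{−1.216} yields log [In^3+(aq)] = −0.282, i.e. 0.52 M.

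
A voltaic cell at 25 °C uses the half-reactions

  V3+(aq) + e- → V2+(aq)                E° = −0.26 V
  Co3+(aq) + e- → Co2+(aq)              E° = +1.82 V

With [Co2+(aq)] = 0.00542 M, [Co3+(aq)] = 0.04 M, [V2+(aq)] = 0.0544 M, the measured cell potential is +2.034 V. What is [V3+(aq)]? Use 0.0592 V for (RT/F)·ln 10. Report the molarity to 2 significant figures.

2.4 M

The Co³⁺/Co²⁺ couple has the larger reduction potential, so it is the cathode: E°cell = +1.82 − (−0.26) = +2.08 V and n = 1.
From the Nernst equation, log Q = n(E° − E)/0.0592 = 1·(+2.08 − (+2.034))/0.0592 = 0.777.
Balancing electrons gives Co3+(aq) + V2+(aq) → Co2+(aq) + V3+(aq); thus Q = ([Co2+(aq)]·[V3+(aq)]) / ([Co3+(aq)]·[V2+(aq)]).
Solving for the unknown gives log [V3+(aq)] = 0.381, so [V3+(aq)] ≈ 2.4 M.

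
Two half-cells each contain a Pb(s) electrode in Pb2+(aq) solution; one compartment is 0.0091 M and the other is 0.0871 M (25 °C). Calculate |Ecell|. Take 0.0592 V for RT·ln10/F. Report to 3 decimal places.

For a concentration cell E°cell = 0, since both electrodes use the same couple.
The compartment with the higher Pb2+(aq) concentration (0.0871 M) acts as the cathode; ions are reduced there and produced at the dilute (0.0091 M) anode.
With n = 2, Ecell = −(0.0592/2)·log([dilute]/[conc]) = −(0.0592/2)·log(0.0091/0.0871) = +0.029 V.

0.029 V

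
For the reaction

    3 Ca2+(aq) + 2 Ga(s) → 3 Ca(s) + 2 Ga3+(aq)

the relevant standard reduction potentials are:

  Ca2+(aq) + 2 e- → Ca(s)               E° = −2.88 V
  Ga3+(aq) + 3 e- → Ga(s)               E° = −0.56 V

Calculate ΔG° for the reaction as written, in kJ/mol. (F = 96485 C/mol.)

In the reaction as written Ca2+(aq) is reduced, so the Ca²⁺/Ca couple is the cathode and Ga³⁺/Ga is the anode.
E°cell = −2.88 − (−0.56) = −2.32 V; balancing electrons gives n = 6.
ΔG° = −nFE°cell = −(6)(96485)(−2.32) J/mol = +1343 kJ/mol.

+1343 kJ/mol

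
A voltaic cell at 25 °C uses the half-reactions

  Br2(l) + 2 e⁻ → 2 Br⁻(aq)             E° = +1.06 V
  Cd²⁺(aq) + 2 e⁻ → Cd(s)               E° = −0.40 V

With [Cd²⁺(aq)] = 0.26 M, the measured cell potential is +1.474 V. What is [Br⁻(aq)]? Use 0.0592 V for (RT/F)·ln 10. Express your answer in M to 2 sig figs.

With Br₂/Br⁻ at the cathode and Cd²⁺/Cd at the anode, E°cell = +1.06 − (−0.40) = +1.46 V (n = 2).
Rearranging E = E° − (0.0592/n)·log Q gives log Q = 2(+1.46 − (+1.474))/0.0592 = −0.473.
Balancing electrons gives Br2(l) + Cd(s) → 2 Br⁻(aq) + Cd²⁺(aq); thus Q = [Br⁻(aq)]^2·[Cd²⁺(aq)].
Substituting the known concentrations and solving, log [Br⁻(aq)] = 0.056 and [Br⁻(aq)] = 1.1 M.

1.1 M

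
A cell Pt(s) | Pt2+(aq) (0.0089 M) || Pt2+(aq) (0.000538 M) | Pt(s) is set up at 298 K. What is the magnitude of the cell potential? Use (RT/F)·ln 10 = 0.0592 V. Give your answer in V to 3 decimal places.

For a concentration cell E°cell = 0, since both electrodes use the same couple.
The compartment with the higher Pt2+(aq) concentration (0.0089 M) acts as the cathode; ions are reduced there and produced at the dilute (0.000538 M) anode.
With n = 2, Ecell = −(0.0592/2)·log([dilute]/[conc]) = −(0.0592/2)·log(0.000538/0.0089) = +0.036 V.

0.036 V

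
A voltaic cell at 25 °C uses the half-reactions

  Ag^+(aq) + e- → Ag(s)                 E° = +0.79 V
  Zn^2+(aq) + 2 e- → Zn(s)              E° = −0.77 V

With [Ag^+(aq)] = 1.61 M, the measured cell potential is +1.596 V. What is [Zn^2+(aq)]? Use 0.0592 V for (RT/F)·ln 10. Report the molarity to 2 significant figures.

With Ag⁺/Ag at the cathode and Zn²⁺/Zn at the anode, E°cell = +0.79 − (−0.77) = +1.56 V (n = 2).
Since E = E° − (0.0592/n)·log Q, log Q = n(E° − E)/0.0592 = −1.216.
Balancing electrons gives 2 Ag^+(aq) + Zn(s) → 2 Ag(s) + Zn^2+(aq); thus Q = [Zn^2+(aq)] / [Ag^+(aq)]^2.
Substituting the known concentrations and solving, log [Zn^2+(aq)] = −0.802 and [Zn^2+(aq)] = 0.16 M.

0.16 M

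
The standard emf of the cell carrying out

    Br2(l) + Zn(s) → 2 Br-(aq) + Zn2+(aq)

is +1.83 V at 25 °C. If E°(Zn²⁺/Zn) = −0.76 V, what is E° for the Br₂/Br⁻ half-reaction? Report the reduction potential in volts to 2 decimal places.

+1.07 V

In the reaction as written the Br₂/Br⁻ couple is reduced (cathode) and Zn²⁺/Zn is oxidized (anode), so E°cell = E°(Br₂/Br⁻) − E°(Zn²⁺/Zn).
E°(Br₂/Br⁻) = E°cell + E°(anode) = +1.83 + (−0.76) = +1.07 V.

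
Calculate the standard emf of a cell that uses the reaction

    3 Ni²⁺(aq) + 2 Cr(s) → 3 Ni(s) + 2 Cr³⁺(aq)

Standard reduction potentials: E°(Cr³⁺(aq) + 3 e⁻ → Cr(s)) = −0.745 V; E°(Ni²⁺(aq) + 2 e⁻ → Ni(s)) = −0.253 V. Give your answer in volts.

In the reaction as written, Ni²⁺(aq) is reduced (cathode) and Cr³⁺(aq) is produced by oxidation at the anode.
E°cell = E°(cathode) − E°(anode) = −0.253 − (−0.745) = +0.492 V.
The positive value indicates the reaction is spontaneous as written.

+0.492 V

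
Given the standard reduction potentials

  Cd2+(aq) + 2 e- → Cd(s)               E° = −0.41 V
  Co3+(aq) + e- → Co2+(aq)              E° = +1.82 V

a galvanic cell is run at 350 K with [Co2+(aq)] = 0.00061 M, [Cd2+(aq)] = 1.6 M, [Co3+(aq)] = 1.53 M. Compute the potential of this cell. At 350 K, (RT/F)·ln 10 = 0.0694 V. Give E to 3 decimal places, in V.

Since E°(Co³⁺/Co²⁺) > E°(Cd²⁺/Cd), Co³⁺/Co²⁺ serves as the cathode.
E°cell = E°cat − E°an = +1.82 − (−0.41) = +2.23 V; n = 2.
Balancing gives 2 Co3+(aq) + Cd(s) → 2 Co2+(aq) + Cd2+(aq); hence Q = ([Co2+(aq)]^2·[Cd2+(aq)]) / [Co3+(aq)]^2 = 2.54×10^−7 (log Q = −6.595).
By the Nernst equation, E = +2.23 − (0.0694/2)·(−6.595) = +2.459 V.

+2.459 V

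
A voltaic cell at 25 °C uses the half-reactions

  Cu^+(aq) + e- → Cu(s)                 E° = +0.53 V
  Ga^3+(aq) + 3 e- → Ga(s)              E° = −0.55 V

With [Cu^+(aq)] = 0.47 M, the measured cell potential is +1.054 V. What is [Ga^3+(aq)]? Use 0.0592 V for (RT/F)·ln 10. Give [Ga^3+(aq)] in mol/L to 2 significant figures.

With Cu⁺/Cu at the cathode and Ga³⁺/Ga at the anode, E°cell = +0.53 − (−0.55) = +1.08 V (n = 3).
From the Nernst equation, log Q = n(E° − E)/0.0592 = 3·(+1.08 − (+1.054))/0.0592 = 1.318.
The balanced reaction is 3 Cu^+(aq) + Ga(s) → 3 Cu(s) + Ga^3+(aq), so Q = [Ga^3+(aq)] / [Cu^+(aq)]^3.
Solving for the unknown gives log [Ga^3+(aq)] = 0.334, so [Ga^3+(aq)] ≈ 2.2 M.

2.2 M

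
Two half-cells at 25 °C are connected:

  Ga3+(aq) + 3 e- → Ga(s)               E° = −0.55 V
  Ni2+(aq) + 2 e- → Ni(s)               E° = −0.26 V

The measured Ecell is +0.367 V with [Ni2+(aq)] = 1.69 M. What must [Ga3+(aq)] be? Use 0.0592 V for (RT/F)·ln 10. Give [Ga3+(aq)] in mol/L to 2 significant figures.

0.00028 M

The Ni²⁺/Ni couple has the larger reduction potential, so it is the cathode: E°cell = −0.26 − (−0.55) = +0.29 V and n = 6.
Rearranging E = E° − (0.0592/n)·log Q gives log Q = 6(+0.29 − (+0.367))/0.0592 = −7.804.
For 3 Ni2+(aq) + 2 Ga(s) → 3 Ni(s) + 2 Ga3+(aq), the reaction quotient is Q = [Ga3+(aq)]^2 / [Ni2+(aq)]^3.
Substituting the known concentrations and solving, log [Ga3+(aq)] = −3.560 and [Ga3+(aq)] = 0.00028 M.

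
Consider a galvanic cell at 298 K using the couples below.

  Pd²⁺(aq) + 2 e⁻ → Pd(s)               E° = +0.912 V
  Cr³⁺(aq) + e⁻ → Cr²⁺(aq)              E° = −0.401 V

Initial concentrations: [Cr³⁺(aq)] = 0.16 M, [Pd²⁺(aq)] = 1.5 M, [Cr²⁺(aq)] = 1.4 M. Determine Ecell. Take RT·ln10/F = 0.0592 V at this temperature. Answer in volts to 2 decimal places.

+1.37 V

The Pd²⁺/Pd couple has the more positive E°, so it is the cathode; Cr³⁺/Cr²⁺ is the anode.
E°cell = E°cat − E°an = +0.912 − (−0.401) = +1.313 V; n = 2.
For the overall reaction Pd²⁺(aq) + 2 Cr²⁺(aq) → Pd(s) + 2 Cr³⁺(aq), Q = [Cr³⁺(aq)]^2 / ([Pd²⁺(aq)]·[Cr²⁺(aq)]^2) = 0.00871, giving log Q = −2.060.
E = E° − (0.0592/n)·log Q = +1.313 − (0.0592/2)(−2.060) = +1.37 V.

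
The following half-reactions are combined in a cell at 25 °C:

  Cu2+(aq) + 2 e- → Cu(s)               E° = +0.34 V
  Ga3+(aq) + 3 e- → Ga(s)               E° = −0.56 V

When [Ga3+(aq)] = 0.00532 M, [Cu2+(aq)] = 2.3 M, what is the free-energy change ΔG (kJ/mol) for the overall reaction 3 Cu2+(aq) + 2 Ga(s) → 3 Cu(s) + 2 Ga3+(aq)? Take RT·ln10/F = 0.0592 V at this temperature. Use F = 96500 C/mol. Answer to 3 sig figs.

The standard cell potential is +0.34 − (−0.56) = +0.90 V, with n = 6 electrons in the balanced equation.
The reaction quotient is [Ga3+(aq)]^2 / [Cu2+(aq)]^3 = 2.33×10^−6; by Nernst, E = +0.90 − (0.0592/6)(−5.633) = +0.9556 V.
ΔG = −nFE = −(6)(96500)(+0.9556) J/mol = −553 kJ/mol.

−553 kJ/mol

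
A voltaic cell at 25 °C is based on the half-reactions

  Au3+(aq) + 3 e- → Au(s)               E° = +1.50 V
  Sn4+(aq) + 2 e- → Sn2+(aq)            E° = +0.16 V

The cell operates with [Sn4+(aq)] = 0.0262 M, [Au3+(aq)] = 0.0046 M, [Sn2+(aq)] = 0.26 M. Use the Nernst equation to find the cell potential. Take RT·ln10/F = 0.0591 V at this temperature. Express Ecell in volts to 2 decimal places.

+1.32 V

Au³⁺/Au is reduced (cathode, E° = +1.50 V) and Sn⁴⁺/Sn²⁺ is oxidized (anode).
The standard potential is +1.50 − (+0.16) = +1.34 V and the balanced reaction transfers n = 6 electrons.
For the overall reaction 2 Au3+(aq) + 3 Sn2+(aq) → 2 Au(s) + 3 Sn4+(aq), Q = [Sn4+(aq)]^3 / ([Au3+(aq)]^2·[Sn2+(aq)]^3) = 48.4, giving log Q = 1.684.
E = E° − (0.0591/n)·log Q = +1.34 − (0.0591/6)(1.684) = +1.32 V.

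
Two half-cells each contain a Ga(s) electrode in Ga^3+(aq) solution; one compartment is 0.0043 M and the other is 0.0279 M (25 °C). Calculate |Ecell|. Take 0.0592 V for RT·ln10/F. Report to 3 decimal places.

0.016 V

For a concentration cell E°cell = 0, since both electrodes use the same couple.
The compartment with the higher Ga^3+(aq) concentration (0.0279 M) acts as the cathode; ions are reduced there and produced at the dilute (0.0043 M) anode.
With n = 3, Ecell = −(0.0592/3)·log([dilute]/[conc]) = −(0.0592/3)·log(0.0043/0.0279) = +0.016 V.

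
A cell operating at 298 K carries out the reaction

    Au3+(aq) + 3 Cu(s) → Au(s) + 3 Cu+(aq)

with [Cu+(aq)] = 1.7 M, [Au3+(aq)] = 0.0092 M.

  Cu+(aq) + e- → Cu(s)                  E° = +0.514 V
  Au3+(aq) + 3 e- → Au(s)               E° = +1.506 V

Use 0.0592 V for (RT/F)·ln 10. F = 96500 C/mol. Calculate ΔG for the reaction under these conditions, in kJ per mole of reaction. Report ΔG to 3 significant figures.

−272 kJ/mol

The standard cell potential is +1.506 − (+0.514) = +0.992 V, with n = 3 electrons in the balanced equation.
Q = [Cu+(aq)]^3 / [Au3+(aq)] = 534, so log Q = 2.728 and E = +0.992 − (0.0592/3)(2.728) = +0.9382 V.
ΔG = −nFE = −(3)(96500)(+0.9382) J/mol = −272 kJ/mol.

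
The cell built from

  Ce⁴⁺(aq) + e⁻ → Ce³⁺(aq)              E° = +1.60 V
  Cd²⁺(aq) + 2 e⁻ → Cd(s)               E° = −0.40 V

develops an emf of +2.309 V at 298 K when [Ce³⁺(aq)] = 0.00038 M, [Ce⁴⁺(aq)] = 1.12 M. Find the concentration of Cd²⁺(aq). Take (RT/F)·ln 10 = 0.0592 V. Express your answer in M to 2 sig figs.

0.00032 M

With Ce⁴⁺/Ce³⁺ at the cathode and Cd²⁺/Cd at the anode, E°cell = +1.60 − (−0.40) = +2.00 V (n = 2).
From the Nernst equation, log Q = n(E° − E)/0.0592 = 2·(+2.00 − (+2.309))/0.0592 = −10.439.
Balancing electrons gives 2 Ce⁴⁺(aq) + Cd(s) → 2 Ce³⁺(aq) + Cd²⁺(aq); thus Q = ([Ce³⁺(aq)]^2·[Cd²⁺(aq)]) / [Ce⁴⁺(aq)]^2.
Substituting the known concentrations and solving, log [Cd²⁺(aq)] = −3.500 and [Cd²⁺(aq)] = 0.00032 M.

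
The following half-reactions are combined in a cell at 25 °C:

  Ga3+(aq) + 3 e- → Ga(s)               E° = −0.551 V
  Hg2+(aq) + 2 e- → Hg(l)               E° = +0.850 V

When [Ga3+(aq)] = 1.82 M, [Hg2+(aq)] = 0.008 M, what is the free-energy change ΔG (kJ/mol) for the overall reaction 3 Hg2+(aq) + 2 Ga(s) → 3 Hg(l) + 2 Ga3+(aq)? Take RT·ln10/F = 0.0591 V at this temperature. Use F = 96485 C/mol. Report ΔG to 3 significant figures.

With Hg²⁺/Hg reduced at the cathode, E°cell = +0.850 − (−0.551) = +1.401 V and n = 6.
The reaction quotient is [Ga3+(aq)]^2 / [Hg2+(aq)]^3 = 6.47×10^6; by Nernst, E = +1.401 − (0.0591/6)(6.811) = +1.3339 V.
ΔG = −nFE = −(6)(96485)(+1.3339) J/mol = −772 kJ/mol.

−772 kJ/mol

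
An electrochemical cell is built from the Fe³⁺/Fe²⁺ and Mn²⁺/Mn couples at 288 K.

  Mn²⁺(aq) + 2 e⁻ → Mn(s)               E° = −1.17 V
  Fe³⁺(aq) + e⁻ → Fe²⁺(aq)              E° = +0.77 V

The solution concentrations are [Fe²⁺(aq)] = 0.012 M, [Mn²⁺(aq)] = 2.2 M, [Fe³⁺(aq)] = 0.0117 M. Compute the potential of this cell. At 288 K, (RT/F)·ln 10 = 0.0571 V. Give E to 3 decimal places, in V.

+1.930 V

The Fe³⁺/Fe²⁺ couple has the more positive E°, so it is the cathode; Mn²⁺/Mn is the anode.
E°cell = E°cat − E°an = +0.77 − (−1.17) = +1.94 V; n = 2.
The balanced reaction is 2 Fe³⁺(aq) + Mn(s) → 2 Fe²⁺(aq) + Mn²⁺(aq), so Q = ([Fe²⁺(aq)]^2·[Mn²⁺(aq)]) / [Fe³⁺(aq)]^2 = 2.31 and log Q = 0.364.
Applying E = E° − (RT ln10/nF)·log Q gives +1.94 − (0.0571/2)(0.364) = +1.930 V.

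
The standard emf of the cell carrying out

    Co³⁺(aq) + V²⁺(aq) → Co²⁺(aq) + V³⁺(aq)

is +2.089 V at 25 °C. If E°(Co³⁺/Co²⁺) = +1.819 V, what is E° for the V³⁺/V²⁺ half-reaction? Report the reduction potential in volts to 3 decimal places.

−0.270 V

In the reaction as written the Co³⁺/Co²⁺ couple is reduced (cathode) and V³⁺/V²⁺ is oxidized (anode), so E°cell = E°(Co³⁺/Co²⁺) − E°(V³⁺/V²⁺).
E°(V³⁺/V²⁺) = E°(cathode) − E°cell = +1.819 − (+2.089) = −0.270 V.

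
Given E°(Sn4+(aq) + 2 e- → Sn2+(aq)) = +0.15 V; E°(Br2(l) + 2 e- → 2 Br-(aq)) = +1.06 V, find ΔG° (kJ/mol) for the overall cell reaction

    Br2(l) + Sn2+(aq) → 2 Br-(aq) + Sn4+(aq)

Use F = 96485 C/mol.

−176 kJ/mol

In the reaction as written Br2(l) is reduced, so the Br₂/Br⁻ couple is the cathode and Sn⁴⁺/Sn²⁺ is the anode.
E°cell = +1.06 − (+0.15) = +0.91 V; balancing electrons gives n = 2.
ΔG° = −nFE°cell = −(2)(96485)(+0.91) J/mol = −176 kJ/mol.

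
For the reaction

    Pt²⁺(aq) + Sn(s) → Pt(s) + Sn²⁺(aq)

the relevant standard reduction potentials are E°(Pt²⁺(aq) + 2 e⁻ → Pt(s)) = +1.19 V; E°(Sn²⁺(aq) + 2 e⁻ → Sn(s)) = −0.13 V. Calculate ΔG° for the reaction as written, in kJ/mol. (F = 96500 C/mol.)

In the reaction as written Pt²⁺(aq) is reduced, so the Pt²⁺/Pt couple is the cathode and Sn²⁺/Sn is the anode.
E°cell = +1.19 − (−0.13) = +1.32 V; balancing electrons gives n = 2.
ΔG° = −nFE°cell = −(2)(96500)(+1.32) J/mol = −255 kJ/mol.

−255 kJ/mol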